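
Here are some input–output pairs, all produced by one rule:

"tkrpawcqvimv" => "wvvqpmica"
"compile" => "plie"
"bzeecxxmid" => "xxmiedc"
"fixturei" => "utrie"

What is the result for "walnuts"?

utsn

Looking at the pairs, the operation is to delete the first 3 characters, then sort the characters into reverse alphabetical order.
Applying both steps to "walnuts": "nuts", then "utsn".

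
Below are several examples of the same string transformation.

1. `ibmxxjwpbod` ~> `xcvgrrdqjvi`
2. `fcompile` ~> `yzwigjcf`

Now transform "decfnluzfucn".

The rule is to shift every letter 6 places backward in the alphabet (wrapping around), then move the last character to the front.
Working it through for "decfnluzfucn": intermediate "xywzhfotzowh", final "hxywzhfotzow".

hxywzhfotzow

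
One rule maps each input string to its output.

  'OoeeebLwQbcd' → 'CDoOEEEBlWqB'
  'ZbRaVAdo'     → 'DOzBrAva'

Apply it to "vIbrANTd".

tDViBRan

Looking at the pairs, the operation is to flip the case of every letter, then move the last 2 characters to the front (rotate right by 2).
On "vIbrANTd": the first step gives "ViBRantD", and the second then gives "tDViBRan".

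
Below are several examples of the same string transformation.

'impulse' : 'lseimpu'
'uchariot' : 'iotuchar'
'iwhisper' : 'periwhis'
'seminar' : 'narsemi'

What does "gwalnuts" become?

utsgwaln

In each case the input is transformed by: move the last 3 characters to the front (rotate right by 3).
Doing the same to "gwalnuts": "utsgwaln".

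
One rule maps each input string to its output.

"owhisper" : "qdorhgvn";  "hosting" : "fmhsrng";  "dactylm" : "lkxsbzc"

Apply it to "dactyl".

kxsbzc

Rule — shift every letter 1 place backward in the alphabet (wrapping around), then reverse the string.
So "dactyl" becomes "kxsbzc".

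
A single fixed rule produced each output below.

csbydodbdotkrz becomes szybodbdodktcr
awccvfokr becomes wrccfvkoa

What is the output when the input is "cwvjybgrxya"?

wajvbyrgyxc

The rule is to swap the first and last characters, then swap each adjacent pair of characters (1↔2, 3↔4, ...).
Starting from "cwvjybgrxya": after the first operation, "awvjybgrxyc"; after the second, "wajvbyrgyxc".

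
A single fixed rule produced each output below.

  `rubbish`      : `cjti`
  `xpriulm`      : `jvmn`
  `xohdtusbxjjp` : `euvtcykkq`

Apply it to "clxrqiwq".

srjxr

Looking at the pairs, the operation is to delete the first 3 characters, then shift every letter 1 place forward in the alphabet (wrapping around).
"clxrqiwq" → "rqiwq" → "srjxr".
(Check on "rubbish": → "bish" → "cjti" ✓)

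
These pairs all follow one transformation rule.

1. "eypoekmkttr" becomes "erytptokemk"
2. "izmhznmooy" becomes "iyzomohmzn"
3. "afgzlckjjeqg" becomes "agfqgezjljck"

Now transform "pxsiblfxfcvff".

pfxfsvicbflxf

Rule — take characters alternately from the front and the back (1st, last, 2nd, 2nd-last, ...).
On "pxsiblfxfcvff" that produces "pfxfsvicbflxf".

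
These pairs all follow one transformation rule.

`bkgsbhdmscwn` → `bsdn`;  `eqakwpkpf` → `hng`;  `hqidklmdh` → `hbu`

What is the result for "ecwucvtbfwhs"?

ttsy

The pattern: shift every letter 9 places backward in the alphabet (wrapping around), then keep one character in every 3, starting at position 2 (positions 2nd, 5th, 8th, ...).
Applying both steps to "ecwucvtbfwhs": "vtnltmkswnyj", then "ttsy".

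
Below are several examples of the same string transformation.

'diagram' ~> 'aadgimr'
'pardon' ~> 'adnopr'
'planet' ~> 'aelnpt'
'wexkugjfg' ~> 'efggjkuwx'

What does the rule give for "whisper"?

The pattern: sort the characters into alphabetical order.
For "whisper" the result is "ehiprsw".

ehiprsw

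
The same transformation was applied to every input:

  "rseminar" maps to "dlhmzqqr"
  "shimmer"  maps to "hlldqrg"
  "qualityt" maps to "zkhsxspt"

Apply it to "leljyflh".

The rule is to move the first 2 characters to the end (rotate left by 2), then shift every letter 1 place backward in the alphabet (wrapping around).
For "leljyflh", step one produces "ljyflhle"; step two turns that into "kixekgkd".

kixekgkd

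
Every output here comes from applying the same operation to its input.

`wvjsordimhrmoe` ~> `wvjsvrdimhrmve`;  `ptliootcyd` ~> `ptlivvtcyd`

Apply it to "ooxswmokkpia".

vvxswmvkkpia

The transformation: replace every "o" with "v".
Doing the same to "ooxswmokkpia": "vvxswmvkkpia".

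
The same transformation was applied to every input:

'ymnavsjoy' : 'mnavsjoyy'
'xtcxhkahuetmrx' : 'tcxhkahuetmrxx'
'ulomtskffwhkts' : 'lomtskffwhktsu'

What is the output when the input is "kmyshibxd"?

The pattern: move the first character to the end.
"kmyshibxd" → "myshibxdk".

myshibxdk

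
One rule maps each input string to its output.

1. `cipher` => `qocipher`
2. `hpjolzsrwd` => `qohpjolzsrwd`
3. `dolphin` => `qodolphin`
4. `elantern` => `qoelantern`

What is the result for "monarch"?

Looking at the pairs, the operation is to prepend "qo".
So "monarch" becomes "qomonarch".

qomonarch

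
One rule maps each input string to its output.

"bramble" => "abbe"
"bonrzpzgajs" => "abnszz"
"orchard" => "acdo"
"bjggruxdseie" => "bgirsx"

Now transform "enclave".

The rule is to keep every other character starting from the first (positions 1st, 3rd, 5th, ...), then sort the characters into alphabetical order.
Starting from "enclave": after the first operation, "ecae"; after the second, "acee".

acee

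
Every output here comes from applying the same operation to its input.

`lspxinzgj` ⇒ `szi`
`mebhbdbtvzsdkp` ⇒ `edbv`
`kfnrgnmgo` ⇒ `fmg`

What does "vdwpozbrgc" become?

In each case the input is transformed by: take characters alternately from the front and the back (1st, last, 2nd, 2nd-last, ...), then keep one character in every 3, starting at position 3 (positions 3rd, 6th, 9th, ...).
Applying both steps to "vdwpozbrgc": "vcdgwrpboz", then "dro".

dro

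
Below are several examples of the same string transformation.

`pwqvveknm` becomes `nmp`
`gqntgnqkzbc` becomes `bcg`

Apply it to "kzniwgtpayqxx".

In each case the input is transformed by: move the last 2 characters to the front (rotate right by 2), then keep only the first 3 characters.
Doing the same to "kzniwgtpayqxx": "xxk".
(Check on "gqntgnqkzbc": → "bcgqntgnqkz" → "bcg" ✓)

xxk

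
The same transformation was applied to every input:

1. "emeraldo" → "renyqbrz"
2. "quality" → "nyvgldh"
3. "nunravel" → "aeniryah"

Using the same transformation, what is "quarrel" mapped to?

neerydh

The transformation: move the first 2 characters to the end (rotate left by 2), then shift every letter 13 places forward in the alphabet (wrapping around) — i.e. ROT13.
On "quarrel": the first step gives "arrelqu", and the second then gives "neerydh".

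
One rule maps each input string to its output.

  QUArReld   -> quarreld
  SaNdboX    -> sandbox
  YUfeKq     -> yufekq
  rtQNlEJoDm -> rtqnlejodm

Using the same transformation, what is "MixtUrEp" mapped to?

Each output is the input with this applied: convert every letter to lowercase.
Doing the same to "MixtUrEp": "mixturep".

mixturep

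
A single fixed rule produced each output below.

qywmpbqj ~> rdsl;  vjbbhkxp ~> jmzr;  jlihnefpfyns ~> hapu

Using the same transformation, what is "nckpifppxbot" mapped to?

What's happening: shift every letter 2 places forward in the alphabet (wrapping around), then keep only the last 4 characters.
Working it through for "nckpifppxbot": intermediate "pemrkhrrzdqv", final "zdqv".

zdqv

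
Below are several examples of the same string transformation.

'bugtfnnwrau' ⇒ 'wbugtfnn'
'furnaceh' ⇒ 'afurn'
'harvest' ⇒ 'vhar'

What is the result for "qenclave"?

The rule is to delete the last 3 characters, then move the last character to the front.
For "qenclave", step one produces "qencl"; step two turns that into "lqenc".

lqenc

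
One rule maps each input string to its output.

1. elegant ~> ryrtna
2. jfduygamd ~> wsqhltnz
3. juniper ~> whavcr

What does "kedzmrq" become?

The rule is to delete the last character, then shift every letter 13 places forward in the alphabet (wrapping around) — i.e. ROT13.
Doing the same to "kedzmrq": "xrqmze".

xrqmze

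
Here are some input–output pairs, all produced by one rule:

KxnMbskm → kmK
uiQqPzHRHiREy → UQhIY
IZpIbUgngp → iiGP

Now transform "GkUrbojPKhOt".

Looking at the pairs, the operation is to keep one character in every 3, starting at position 1 (positions 1st, 4th, 7th, ...), then flip the case of every letter.
On "GkUrbojPKhOt": the first step gives "Grjh", and the second then gives "gRJH".
(Check on "uiQqPzHRHiREy": → "uqHiy" → "UQhIY" ✓)

gRJH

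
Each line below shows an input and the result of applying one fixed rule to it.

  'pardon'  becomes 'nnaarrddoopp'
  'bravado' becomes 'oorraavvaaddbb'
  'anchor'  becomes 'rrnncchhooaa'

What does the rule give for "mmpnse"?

Looking at the pairs, the operation is to swap the first and last characters, then double every character.
"mmpnse" → "empnsm" → "eemmppnnssmm".

eemmppnnssmm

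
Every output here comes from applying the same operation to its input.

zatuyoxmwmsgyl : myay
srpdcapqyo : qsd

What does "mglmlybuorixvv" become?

In each case the input is transformed by: swap the front and back halves of the string, then keep one character in every 3, starting at position 3 (positions 3rd, 6th, 9th, ...).
Applying both steps to "mglmlybuorixvv": "uorixvvmglmlyb", then "rvgl".
(Check on "zatuyoxmwmsgyl": → "mwmsgylzatuyox" → "myay" ✓)

rvgl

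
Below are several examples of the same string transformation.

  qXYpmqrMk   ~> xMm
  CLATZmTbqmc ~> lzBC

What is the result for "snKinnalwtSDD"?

NNLs

Rule — keep one character in every 3, starting at position 2 (positions 2nd, 5th, 8th, ...), then flip the case of every letter.
On "snKinnalwtSDD": the first step gives "nnlS", and the second then gives "NNLs".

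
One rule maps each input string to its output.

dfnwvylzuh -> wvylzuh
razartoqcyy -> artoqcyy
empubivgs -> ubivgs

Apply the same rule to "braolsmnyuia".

Each output is the input with this applied: delete the first 3 characters.
Applying that to "braolsmnyuia" gives "olsmnyuia".

olsmnyuia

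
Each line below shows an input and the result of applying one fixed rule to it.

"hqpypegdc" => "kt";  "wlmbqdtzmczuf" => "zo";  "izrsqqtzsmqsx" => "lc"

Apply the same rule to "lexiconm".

Each output is the input with this applied: shift every letter 3 places forward in the alphabet (wrapping around), then keep only the first 2 characters.
"lexiconm" → "ohalfrqp" → "oh".

oh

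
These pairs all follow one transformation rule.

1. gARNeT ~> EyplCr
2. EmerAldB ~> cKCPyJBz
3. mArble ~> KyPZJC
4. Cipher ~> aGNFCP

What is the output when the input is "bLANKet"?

The transformation: flip the case of every letter, then shift every letter 2 places backward in the alphabet (wrapping around).
Starting from "bLANKet": after the first operation, "BlankET"; after the second, "ZjyliCR".

ZjyliCR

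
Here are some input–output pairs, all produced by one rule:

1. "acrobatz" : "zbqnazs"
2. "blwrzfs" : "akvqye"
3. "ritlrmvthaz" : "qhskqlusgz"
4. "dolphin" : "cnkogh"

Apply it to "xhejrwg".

wgdiqv

The transformation: shift every letter 1 place backward in the alphabet (wrapping around), then delete the last character.
On "xhejrwg": the first step gives "wgdiqvf", and the second then gives "wgdiqv".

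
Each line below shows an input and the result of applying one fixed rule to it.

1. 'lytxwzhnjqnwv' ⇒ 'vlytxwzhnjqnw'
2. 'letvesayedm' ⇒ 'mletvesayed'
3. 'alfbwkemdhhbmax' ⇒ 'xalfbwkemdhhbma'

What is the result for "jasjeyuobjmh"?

hjasjeyuobjm

Each output is the input with this applied: move the last character to the front.
For "jasjeyuobjmh" the result is "hjasjeyuobjm".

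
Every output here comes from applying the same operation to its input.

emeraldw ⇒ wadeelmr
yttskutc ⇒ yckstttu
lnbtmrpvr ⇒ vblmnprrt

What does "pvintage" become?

The rule is to sort the characters into alphabetical order, then move the last character to the front.
Doing the same to "pvintage": "vaeginpt".

vaeginpt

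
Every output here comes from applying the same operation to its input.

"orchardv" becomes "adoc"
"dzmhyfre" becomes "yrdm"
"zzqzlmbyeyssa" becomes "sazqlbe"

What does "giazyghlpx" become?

hpgay

What's happening: keep every other character starting from the first (positions 1st, 3rd, 5th, ...), then move the last 2 characters to the front (rotate right by 2).
Working it through for "giazyghlpx": intermediate "gayhp", final "hpgay".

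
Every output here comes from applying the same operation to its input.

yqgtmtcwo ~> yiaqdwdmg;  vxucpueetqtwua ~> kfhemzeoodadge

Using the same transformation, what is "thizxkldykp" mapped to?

The rule is to move the last character to the front, then shift every letter 10 places forward in the alphabet (wrapping around).
For "thizxkldykp", step one produces "pthizxkldyk"; step two turns that into "zdrsjhuvniu".

zdrsjhuvniu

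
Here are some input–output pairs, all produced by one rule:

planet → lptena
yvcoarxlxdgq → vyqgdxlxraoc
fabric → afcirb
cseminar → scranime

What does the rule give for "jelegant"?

The transformation: move the first 2 characters to the end (rotate left by 2), then reverse the string.
"jelegant" → "legantje" → "ejtnagel".

ejtnagel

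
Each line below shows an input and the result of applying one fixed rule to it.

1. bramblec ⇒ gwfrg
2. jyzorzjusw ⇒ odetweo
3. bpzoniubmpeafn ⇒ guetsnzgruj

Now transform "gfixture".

lkncy

The transformation: shift every letter 5 places forward in the alphabet (wrapping around), then delete the last 3 characters.
Working it through for "gfixture": intermediate "lkncyzwj", final "lkncy".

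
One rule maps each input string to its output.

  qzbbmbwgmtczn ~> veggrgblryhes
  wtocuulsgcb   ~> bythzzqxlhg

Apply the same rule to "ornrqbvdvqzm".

In each case the input is transformed by: shift every letter 5 places forward in the alphabet (wrapping around).
Doing the same to "ornrqbvdvqzm": "twswvgaiaver".

twswvgaiaver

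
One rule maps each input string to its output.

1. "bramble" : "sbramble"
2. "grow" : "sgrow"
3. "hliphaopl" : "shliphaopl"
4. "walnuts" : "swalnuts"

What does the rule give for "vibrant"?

Looking at the pairs, the operation is to prepend "s".
Doing the same to "vibrant": "svibrant".

svibrant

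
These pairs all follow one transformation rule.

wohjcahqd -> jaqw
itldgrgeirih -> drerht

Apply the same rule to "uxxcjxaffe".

The rule is to move the first 2 characters to the end (rotate left by 2), then keep every other character starting from the second (positions 2nd, 4th, 6th, ...).
Working it through for "uxxcjxaffe": intermediate "xcjxaffeux", final "cxfex".

cxfex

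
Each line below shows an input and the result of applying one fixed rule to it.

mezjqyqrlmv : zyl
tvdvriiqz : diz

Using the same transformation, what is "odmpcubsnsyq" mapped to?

munq

The rule is to keep one character in every 3, starting at position 3 (positions 3rd, 6th, 9th, ...).
For "odmpcubsnsyq" the result is "munq".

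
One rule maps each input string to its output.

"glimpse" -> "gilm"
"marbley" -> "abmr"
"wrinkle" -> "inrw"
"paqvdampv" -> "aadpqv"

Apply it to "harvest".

ahrv

The rule is to delete the last 3 characters, then sort the characters into alphabetical order.
Applying that to "harvest" gives "ahrv".
(Check on "marbley": → "marb" → "abmr" ✓)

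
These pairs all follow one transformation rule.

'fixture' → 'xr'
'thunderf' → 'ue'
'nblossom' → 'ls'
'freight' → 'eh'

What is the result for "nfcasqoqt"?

In each case the input is transformed by: keep one character in every 3, starting at position 3 (positions 3rd, 6th, 9th, ...).
For "nfcasqoqt" the result is "cqt".

cqt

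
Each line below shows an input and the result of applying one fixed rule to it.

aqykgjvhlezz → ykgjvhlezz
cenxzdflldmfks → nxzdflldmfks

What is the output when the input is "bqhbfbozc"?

The rule is to delete the first 2 characters.
On "bqhbfbozc" that produces "hbfbozc".

hbfbozc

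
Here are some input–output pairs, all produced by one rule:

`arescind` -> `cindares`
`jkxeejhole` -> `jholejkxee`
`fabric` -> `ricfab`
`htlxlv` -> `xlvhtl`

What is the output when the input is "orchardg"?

What's happening: swap the front and back halves of the string.
Doing the same to "orchardg": "ardgorch".

ardgorch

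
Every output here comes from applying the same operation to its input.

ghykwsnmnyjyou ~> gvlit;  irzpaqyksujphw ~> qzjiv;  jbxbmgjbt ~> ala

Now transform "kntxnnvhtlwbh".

The pattern: shift every letter 1 place backward in the alphabet (wrapping around), then keep one character in every 3, starting at position 2 (positions 2nd, 5th, 8th, ...).
For "kntxnnvhtlwbh" the result is "mmgv".

mmgv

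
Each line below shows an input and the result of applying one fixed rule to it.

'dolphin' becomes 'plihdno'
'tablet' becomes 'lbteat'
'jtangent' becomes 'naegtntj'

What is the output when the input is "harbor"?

Looking at the pairs, the operation is to move the first 2 characters to the end (rotate left by 2), then swap each adjacent pair of characters (1↔2, 3↔4, ...).
Starting from "harbor": after the first operation, "rborha"; after the second, "brroah".

brroah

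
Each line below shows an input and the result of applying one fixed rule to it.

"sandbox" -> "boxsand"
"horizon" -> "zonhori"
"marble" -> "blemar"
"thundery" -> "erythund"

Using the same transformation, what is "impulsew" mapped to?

In each case the input is transformed by: move the last 3 characters to the front (rotate right by 3).
Applying that to "impulsew" gives "sewimpul".

sewimpul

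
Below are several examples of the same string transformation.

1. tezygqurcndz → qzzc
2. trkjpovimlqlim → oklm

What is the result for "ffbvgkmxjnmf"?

kbfj

The transformation: keep one character in every 3, starting at position 3 (positions 3rd, 6th, 9th, ...), then swap each adjacent pair of characters (1↔2, 3↔4, ...).
Starting from "ffbvgkmxjnmf": after the first operation, "bkjf"; after the second, "kbfj".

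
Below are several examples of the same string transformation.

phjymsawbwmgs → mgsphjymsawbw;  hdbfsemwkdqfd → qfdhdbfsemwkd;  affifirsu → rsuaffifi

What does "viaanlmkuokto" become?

ktoviaanlmkuo

The pattern: move the last 3 characters to the front (rotate right by 3).
So "viaanlmkuokto" becomes "ktoviaanlmkuo".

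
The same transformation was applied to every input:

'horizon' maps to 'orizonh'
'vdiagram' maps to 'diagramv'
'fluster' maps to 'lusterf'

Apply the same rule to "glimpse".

limpseg

In each case the input is transformed by: move the first character to the end.
So "glimpse" becomes "limpseg".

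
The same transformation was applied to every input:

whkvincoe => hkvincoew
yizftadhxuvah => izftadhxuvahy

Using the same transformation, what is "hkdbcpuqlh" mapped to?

kdbcpuqlhh

Each output is the input with this applied: move the first character to the end.
Applying that to "hkdbcpuqlh" gives "kdbcpuqlhh".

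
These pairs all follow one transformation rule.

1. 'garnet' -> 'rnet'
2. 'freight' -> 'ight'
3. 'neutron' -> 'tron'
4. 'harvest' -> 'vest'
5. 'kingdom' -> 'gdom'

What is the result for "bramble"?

mble

In each case the input is transformed by: keep only the last 4 characters.
Doing the same to "bramble": "mble".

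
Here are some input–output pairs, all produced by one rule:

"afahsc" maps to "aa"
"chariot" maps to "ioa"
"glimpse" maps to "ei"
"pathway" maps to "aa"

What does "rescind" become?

ie

The rule is to move the first 3 characters to the end (rotate left by 3), then keep only the vowels.
On "rescind": the first step gives "cindres", and the second then gives "ie".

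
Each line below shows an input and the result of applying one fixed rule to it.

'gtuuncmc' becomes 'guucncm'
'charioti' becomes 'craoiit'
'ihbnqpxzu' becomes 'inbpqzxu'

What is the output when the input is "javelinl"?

jevilln

Rule — swap each adjacent pair of characters (1↔2, 3↔4, ...), then delete the first character.
Starting from "javelinl": after the first operation, "ajevilln"; after the second, "jevilln".
(Check on "gtuuncmc": → "tguucncm" → "guucncm" ✓)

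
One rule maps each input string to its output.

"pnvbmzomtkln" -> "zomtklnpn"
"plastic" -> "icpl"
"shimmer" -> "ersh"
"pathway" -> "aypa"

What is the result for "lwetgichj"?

ichjlw

What's happening: move the first 2 characters to the end (rotate left by 2), then delete the first 3 characters.
Starting from "lwetgichj": after the first operation, "etgichjlw"; after the second, "ichjlw".
(Check on "shimmer": → "immersh" → "ersh" ✓)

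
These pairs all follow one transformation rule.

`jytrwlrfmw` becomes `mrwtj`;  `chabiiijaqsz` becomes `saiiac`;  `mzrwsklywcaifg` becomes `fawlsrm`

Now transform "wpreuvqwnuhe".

hnqurw

Each output is the input with this applied: keep every other character starting from the first (positions 1st, 3rd, 5th, ...), then reverse the string.
"wpreuvqwnuhe" → "wruqnh" → "hnqurw".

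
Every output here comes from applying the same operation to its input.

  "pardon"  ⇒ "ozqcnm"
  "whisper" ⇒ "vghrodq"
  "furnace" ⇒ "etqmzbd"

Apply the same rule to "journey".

intqmdx

What's happening: shift every letter 1 place backward in the alphabet (wrapping around).
So "journey" becomes "intqmdx".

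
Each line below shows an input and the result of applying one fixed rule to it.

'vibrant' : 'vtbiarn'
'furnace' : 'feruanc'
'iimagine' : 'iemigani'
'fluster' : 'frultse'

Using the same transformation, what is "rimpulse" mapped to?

The transformation: move the last character to the front, then swap each adjacent pair of characters (1↔2, 3↔4, ...).
Working it through for "rimpulse": intermediate "erimpuls", final "remiupsl".

remiupsl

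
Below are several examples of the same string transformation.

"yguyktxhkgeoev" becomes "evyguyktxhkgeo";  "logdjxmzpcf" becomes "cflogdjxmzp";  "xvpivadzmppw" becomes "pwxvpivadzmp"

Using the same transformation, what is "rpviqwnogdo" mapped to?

The transformation: move the last 2 characters to the front (rotate right by 2).
For "rpviqwnogdo" the result is "dorpviqwnog".

dorpviqwnog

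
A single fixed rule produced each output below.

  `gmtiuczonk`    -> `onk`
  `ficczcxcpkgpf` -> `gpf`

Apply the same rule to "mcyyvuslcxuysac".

Rule — keep only the last 3 characters.
For "mcyyvuslcxuysac" the result is "sac".

sac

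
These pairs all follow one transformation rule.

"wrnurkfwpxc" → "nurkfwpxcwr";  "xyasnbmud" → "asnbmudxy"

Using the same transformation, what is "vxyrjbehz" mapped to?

Each output is the input with this applied: move the first 2 characters to the end (rotate left by 2).
So "vxyrjbehz" becomes "yrjbehzvx".

yrjbehzvx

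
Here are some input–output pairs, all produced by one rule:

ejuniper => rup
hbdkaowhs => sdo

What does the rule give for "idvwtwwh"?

In each case the input is transformed by: move the last 2 characters to the front (rotate right by 2), then keep one character in every 3, starting at position 2 (positions 2nd, 5th, 8th, ...).
Starting from "idvwtwwh": after the first operation, "whidvwtw"; after the second, "hvw".

hvw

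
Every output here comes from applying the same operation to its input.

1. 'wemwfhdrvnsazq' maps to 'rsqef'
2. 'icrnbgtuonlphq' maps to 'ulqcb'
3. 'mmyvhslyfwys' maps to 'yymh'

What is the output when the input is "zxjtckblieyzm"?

lyxc

The rule is to keep one character in every 3, starting at position 2 (positions 2nd, 5th, 8th, ...), then move the first 2 characters to the end (rotate left by 2).
Applying both steps to "zxjtckblieyzm": "xcly", then "lyxc".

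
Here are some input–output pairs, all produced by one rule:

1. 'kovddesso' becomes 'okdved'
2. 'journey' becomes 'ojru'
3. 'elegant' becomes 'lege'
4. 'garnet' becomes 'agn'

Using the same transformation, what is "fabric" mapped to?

Looking at the pairs, the operation is to swap each adjacent pair of characters (1↔2, 3↔4, ...), then delete the last 3 characters.
On "fabric" that produces "afr".

afr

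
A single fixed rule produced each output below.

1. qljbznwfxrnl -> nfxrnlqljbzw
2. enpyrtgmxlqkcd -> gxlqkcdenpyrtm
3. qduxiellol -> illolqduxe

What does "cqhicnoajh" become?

The rule is to swap the front and back halves of the string, then swap the first and last characters.
Starting from "cqhicnoajh": after the first operation, "noajhcqhic"; after the second, "coajhcqhin".

coajhcqhin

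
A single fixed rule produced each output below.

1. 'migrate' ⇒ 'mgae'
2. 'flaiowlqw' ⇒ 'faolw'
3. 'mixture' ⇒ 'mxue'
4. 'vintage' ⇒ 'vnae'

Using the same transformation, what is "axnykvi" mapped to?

anki

The transformation: keep every other character starting from the first (positions 1st, 3rd, 5th, ...).
Doing the same to "axnykvi": "anki".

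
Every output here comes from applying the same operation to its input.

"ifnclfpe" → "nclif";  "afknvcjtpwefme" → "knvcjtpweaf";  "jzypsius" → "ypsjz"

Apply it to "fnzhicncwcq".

In each case the input is transformed by: delete the last 3 characters, then move the first 2 characters to the end (rotate left by 2).
Applying both steps to "fnzhicncwcq": "fnzhicnc", then "zhicncfn".

zhicncfn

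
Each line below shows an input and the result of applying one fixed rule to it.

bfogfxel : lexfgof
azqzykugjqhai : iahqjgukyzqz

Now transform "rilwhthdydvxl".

In each case the input is transformed by: reverse the string, then delete the last character.
For "rilwhthdydvxl", step one produces "lxvdydhthwlir"; step two turns that into "lxvdydhthwli".
(Check on "azqzykugjqhai": → "iahqjgukyzqza" → "iahqjgukyzqz" ✓)

lxvdydhthwli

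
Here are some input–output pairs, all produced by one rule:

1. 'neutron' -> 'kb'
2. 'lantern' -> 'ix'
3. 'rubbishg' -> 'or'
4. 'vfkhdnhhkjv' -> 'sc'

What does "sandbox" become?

px

Rule — shift every letter 3 places backward in the alphabet (wrapping around), then keep only the first 2 characters.
"sandbox" → "pxkaylu" → "px".
(Check on "rubbishg": → "oryyfped" → "or" ✓)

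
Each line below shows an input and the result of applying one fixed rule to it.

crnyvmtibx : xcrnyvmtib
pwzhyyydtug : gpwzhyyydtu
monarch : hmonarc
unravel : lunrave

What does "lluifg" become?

Each output is the input with this applied: move the last character to the front.
"lluifg" → "glluif".

glluif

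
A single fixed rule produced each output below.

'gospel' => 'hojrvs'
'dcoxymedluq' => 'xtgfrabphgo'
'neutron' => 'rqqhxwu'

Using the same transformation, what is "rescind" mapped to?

What's happening: move the last 2 characters to the front (rotate right by 2), then shift every letter 3 places forward in the alphabet (wrapping around).
On "rescind" that produces "qguhvfl".

qguhvfl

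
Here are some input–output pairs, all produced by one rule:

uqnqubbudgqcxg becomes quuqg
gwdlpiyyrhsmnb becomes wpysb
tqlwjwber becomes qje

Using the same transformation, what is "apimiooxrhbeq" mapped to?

pixb

Looking at the pairs, the operation is to keep one character in every 3, starting at position 2 (positions 2nd, 5th, 8th, ...).
For "apimiooxrhbeq" the result is "pixb".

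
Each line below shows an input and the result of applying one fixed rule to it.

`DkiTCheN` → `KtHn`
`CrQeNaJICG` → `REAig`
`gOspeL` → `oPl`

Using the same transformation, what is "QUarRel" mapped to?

Looking at the pairs, the operation is to keep every other character starting from the second (positions 2nd, 4th, 6th, ...), then flip the case of every letter.
Applying both steps to "QUarRel": "Ure", then "uRE".

uRE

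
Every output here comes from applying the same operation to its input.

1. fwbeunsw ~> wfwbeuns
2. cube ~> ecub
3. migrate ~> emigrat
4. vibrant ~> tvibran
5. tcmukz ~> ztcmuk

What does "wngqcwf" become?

fwngqcw

Each output is the input with this applied: move the last character to the front.
Doing the same to "wngqcwf": "fwngqcw".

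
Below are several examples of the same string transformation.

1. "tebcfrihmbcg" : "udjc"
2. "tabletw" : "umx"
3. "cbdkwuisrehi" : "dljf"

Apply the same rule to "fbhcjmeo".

Rule — keep one character in every 3, starting at position 1 (positions 1st, 4th, 7th, ...), then shift every letter 1 place forward in the alphabet (wrapping around).
For "fbhcjmeo", step one produces "fce"; step two turns that into "gdf".

gdf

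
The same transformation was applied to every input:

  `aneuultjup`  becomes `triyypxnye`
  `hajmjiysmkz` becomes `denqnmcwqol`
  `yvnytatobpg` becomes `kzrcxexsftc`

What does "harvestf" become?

jevziwxl

The pattern: swap the first and last characters, then shift every letter 4 places forward in the alphabet (wrapping around).
"harvestf" → "farvesth" → "jevziwxl".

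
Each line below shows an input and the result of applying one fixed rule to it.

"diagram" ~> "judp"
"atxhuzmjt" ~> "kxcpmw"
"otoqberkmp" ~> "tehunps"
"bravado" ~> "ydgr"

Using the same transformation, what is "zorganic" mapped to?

The transformation: shift every letter 3 places forward in the alphabet (wrapping around), then delete the first 3 characters.
"zorganic" → "crujdqlf" → "jdqlf".

jdqlf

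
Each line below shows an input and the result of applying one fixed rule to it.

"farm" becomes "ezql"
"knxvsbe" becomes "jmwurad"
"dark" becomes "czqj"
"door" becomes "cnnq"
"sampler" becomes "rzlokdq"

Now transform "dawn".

czvm

Rule — shift every letter 1 place backward in the alphabet (wrapping around).
Doing the same to "dawn": "czvm".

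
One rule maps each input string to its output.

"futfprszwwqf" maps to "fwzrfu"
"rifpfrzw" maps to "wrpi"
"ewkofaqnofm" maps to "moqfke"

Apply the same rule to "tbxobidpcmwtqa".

atmpiob

Rule — reverse the string, then keep every other character starting from the first (positions 1st, 3rd, 5th, ...).
"tbxobidpcmwtqa" → "aqtwmcpdiboxbt" → "atmpiob".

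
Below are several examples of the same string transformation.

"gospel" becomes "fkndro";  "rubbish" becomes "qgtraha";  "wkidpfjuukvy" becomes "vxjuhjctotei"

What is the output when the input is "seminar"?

Each output is the input with this applied: take characters alternately from the front and the back (1st, last, 2nd, 2nd-last, ...), then shift every letter 1 place backward in the alphabet (wrapping around).
Starting from "seminar": after the first operation, "sreamni"; after the second, "rqdzlmh".

rqdzlmh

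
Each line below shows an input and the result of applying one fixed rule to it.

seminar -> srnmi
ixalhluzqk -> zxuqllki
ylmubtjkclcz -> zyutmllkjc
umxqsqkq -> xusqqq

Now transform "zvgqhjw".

The transformation: sort the characters into reverse alphabetical order, then delete the last 2 characters.
Applying that to "zvgqhjw" gives "zwvqj".

zwvqj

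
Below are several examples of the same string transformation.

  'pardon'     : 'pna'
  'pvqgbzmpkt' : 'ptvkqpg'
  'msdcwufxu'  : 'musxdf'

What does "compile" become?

Looking at the pairs, the operation is to take characters alternately from the front and the back (1st, last, 2nd, 2nd-last, ...), then delete the last 3 characters.
Starting from "compile": after the first operation, "ceolmip"; after the second, "ceol".

ceol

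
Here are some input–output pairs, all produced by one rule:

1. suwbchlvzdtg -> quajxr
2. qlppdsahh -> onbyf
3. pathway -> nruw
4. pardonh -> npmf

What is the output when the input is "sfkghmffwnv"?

In each case the input is transformed by: shift every letter 2 places backward in the alphabet (wrapping around), then keep every other character starting from the first (positions 1st, 3rd, 5th, ...).
On "sfkghmffwnv" that produces "qifdut".

qifdut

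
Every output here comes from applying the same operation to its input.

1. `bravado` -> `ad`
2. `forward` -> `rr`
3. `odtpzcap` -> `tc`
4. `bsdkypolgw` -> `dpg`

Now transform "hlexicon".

ec

The pattern: keep one character in every 3, starting at position 3 (positions 3rd, 6th, 9th, ...).
Doing the same to "hlexicon": "ec".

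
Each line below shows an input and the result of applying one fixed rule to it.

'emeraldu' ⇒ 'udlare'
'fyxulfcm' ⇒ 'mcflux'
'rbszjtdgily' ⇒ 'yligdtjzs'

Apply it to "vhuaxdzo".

Looking at the pairs, the operation is to reverse the string, then delete the last 2 characters.
Working it through for "vhuaxdzo": intermediate "ozdxauhv", final "ozdxau".

ozdxau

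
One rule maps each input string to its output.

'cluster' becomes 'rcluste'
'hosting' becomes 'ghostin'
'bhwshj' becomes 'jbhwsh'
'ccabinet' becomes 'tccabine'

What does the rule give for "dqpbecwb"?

In each case the input is transformed by: move the last character to the front.
For "dqpbecwb" the result is "bdqpbecw".

bdqpbecw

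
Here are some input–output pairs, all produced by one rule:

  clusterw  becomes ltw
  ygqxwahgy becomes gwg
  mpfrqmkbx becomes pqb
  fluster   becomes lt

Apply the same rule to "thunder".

What's happening: keep one character in every 3, starting at position 2 (positions 2nd, 5th, 8th, ...).
So "thunder" becomes "hd".

hd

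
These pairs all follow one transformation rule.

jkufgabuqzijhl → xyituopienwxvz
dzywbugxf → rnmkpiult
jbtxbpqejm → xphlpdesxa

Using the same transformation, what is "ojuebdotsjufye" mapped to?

Rule — shift every letter 12 places backward in the alphabet (wrapping around).
On "ojuebdotsjufye" that produces "cxisprchgxitms".

cxisprchgxitms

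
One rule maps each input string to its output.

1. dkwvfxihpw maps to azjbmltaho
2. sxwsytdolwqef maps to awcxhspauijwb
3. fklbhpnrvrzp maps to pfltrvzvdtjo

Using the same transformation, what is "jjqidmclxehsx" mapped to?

The rule is to shift every letter 4 places forward in the alphabet (wrapping around), then move the first 2 characters to the end (rotate left by 2).
On "jjqidmclxehsx": the first step gives "nnumhqgpbilwb", and the second then gives "umhqgpbilwbnn".

umhqgpbilwbnn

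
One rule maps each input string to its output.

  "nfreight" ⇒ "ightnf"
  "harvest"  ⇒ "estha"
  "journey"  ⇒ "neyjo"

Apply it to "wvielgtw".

The transformation: move the first 2 characters to the end (rotate left by 2), then delete the first 2 characters.
For "wvielgtw", step one produces "ielgtwwv"; step two turns that into "lgtwwv".

lgtwwv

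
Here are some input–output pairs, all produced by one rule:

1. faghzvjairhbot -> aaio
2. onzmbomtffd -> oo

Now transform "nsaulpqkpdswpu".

In each case the input is transformed by: keep only the vowels.
On "nsaulpqkpdswpu" that produces "auu".

auu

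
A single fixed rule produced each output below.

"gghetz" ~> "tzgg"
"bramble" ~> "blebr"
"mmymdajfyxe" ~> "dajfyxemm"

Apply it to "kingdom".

domki

In each case the input is transformed by: move the first 2 characters to the end (rotate left by 2), then delete the first 2 characters.
Doing the same to "kingdom": "domki".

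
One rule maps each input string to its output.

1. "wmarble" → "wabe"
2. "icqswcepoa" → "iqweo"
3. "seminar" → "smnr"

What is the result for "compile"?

What's happening: keep every other character starting from the first (positions 1st, 3rd, 5th, ...).
"compile" → "cmie".

cmie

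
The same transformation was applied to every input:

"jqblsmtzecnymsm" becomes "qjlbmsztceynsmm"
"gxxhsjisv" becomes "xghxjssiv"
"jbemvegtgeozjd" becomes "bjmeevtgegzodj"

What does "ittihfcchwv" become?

tiitfhccwhv

The rule is to swap each adjacent pair of characters (1↔2, 3↔4, ...).
For "ittihfcchwv" the result is "tiitfhccwhv".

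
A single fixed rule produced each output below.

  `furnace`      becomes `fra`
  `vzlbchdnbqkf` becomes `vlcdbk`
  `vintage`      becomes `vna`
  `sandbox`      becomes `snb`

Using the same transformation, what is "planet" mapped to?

pae

In each case the input is transformed by: move the last character to the front, then keep every other character starting from the second (positions 2nd, 4th, 6th, ...).
Starting from "planet": after the first operation, "tplane"; after the second, "pae".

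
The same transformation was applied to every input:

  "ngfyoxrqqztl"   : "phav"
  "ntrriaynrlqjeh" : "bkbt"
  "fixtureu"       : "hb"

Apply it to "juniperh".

Looking at the pairs, the operation is to shift every letter 10 places forward in the alphabet (wrapping around), then keep one character in every 3, starting at position 3 (positions 3rd, 6th, 9th, ...).
For "juniperh", step one produces "texszobr"; step two turns that into "xo".

xo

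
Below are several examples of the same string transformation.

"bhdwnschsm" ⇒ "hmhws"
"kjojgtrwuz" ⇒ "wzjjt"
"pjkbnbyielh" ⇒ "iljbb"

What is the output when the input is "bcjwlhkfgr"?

frcwh

Each output is the input with this applied: keep every other character starting from the second (positions 2nd, 4th, 6th, ...), then move the first 3 characters to the end (rotate left by 3).
Working it through for "bcjwlhkfgr": intermediate "cwhfr", final "frcwh".
(Check on "bhdwnschsm": → "hwshm" → "hmhws" ✓)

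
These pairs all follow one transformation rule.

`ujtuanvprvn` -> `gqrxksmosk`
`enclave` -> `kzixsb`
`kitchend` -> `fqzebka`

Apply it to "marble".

The pattern: delete the first character, then shift every letter 3 places backward in the alphabet (wrapping around).
Starting from "marble": after the first operation, "arble"; after the second, "xoyib".

xoyib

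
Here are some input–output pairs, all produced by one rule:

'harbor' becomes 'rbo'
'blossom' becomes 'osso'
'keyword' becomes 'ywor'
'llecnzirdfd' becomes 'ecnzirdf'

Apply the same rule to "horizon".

Each output is the input with this applied: move the last character to the front, then delete the first 3 characters.
So "horizon" becomes "rizo".

rizo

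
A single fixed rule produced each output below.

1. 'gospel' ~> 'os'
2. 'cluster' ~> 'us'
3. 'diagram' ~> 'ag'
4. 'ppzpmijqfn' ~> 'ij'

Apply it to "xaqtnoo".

Each output is the input with this applied: move the last 3 characters to the front (rotate right by 3), then keep only the last 2 characters.
"xaqtnoo" → "nooxaqt" → "qt".

qt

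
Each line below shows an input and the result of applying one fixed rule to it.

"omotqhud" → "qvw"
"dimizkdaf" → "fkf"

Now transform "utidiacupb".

wfed

The rule is to shift every letter 2 places forward in the alphabet (wrapping around), then keep one character in every 3, starting at position 1 (positions 1st, 4th, 7th, ...).
"utidiacupb" → "wvkfkcewrd" → "wfed".
(Check on "dimizkdaf": → "fkokbmfch" → "fkf" ✓)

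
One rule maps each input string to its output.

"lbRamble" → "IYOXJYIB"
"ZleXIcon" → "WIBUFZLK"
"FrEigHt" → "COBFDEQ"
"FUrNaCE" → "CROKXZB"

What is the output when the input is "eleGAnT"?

BIBDXKQ

Rule — shift every letter 3 places backward in the alphabet (wrapping around), then convert every letter to uppercase.
"eleGAnT" → "bibDXkQ" → "BIBDXKQ".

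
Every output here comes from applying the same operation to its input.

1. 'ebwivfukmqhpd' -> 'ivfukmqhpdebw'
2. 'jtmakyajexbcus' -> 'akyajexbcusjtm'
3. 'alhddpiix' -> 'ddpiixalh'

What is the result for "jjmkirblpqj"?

kirblpqjjjm

What's happening: move the first 3 characters to the end (rotate left by 3).
For "jjmkirblpqj" the result is "kirblpqjjjm".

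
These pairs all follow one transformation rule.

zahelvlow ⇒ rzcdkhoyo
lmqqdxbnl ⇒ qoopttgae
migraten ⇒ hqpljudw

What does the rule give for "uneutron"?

rqxqhxwu

Each output is the input with this applied: shift every letter 3 places forward in the alphabet (wrapping around), then move the last 2 characters to the front (rotate right by 2).
"uneutron" → "xqhxwurq" → "rqxqhxwu".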